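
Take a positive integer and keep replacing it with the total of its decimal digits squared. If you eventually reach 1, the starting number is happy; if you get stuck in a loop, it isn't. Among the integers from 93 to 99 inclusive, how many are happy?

93: 93 → 90 → 81 → 65 → 61 → 37 → 58 → 89 → 145 → 42 → 20 → 4 → 16 → 37  — not happy
94: 94 → 97 → 130 → 10 → 1  — happy
95: 95 → 106 → 37 → 58 → 89 → 145 → 42 → 20 → 4 → 16 → 37  — not happy
96: 96 → 117 → 51 → 26 → 40 → 16 → 37 → 58 → 89 → 145 → 42 → 20 → 4 → 16  — not happy
97: 97 → 130 → 10 → 1  — happy
98: 98 → 145 → 42 → 20 → 4 → 16 → 37 → 58 → 89 → 145  — not happy
99: 99 → 162 → 41 → 17 → 50 → 25 → 29 → 85 → 89 → 145 → 42 → 20 → 4 → 16 → 37 → 58 → 89  — not happy
happy: 94, 97

2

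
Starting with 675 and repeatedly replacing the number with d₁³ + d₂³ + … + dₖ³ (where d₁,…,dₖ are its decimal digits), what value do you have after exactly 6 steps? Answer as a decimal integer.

675 → 6³ + 7³ + 5³ = 216 + 343 + 125 = 684
684 → 6³ + 8³ + 4³ = 216 + 512 + 64 = 792
792 → 7³ + 9³ + 2³ = 343 + 729 + 8 = 1080
1080 → 1³ + 0³ + 8³ + 0³ = 1 + 0 + 512 + 0 = 513
513 → 5³ + 1³ + 3³ = 125 + 1 + 27 = 153
153 → 1³ + 5³ + 3³ = 1 + 125 + 27 = 153

153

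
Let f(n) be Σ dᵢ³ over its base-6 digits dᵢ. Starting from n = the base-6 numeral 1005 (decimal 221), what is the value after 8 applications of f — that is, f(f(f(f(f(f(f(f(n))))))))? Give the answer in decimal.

28

221 = (1,0,0,5)_6 → 1³ + 0³ + 0³ + 5³ = 1 + 0 + 0 + 125 = 126
126 = (3,3,0)_6 → 3³ + 3³ + 0³ = 27 + 27 + 0 = 54
54 = (1,3,0)_6 → 1³ + 3³ + 0³ = 1 + 27 + 0 = 28
28 = (4,4)_6 → 4³ + 4³ = 64 + 64 = 128
128 = (3,3,2)_6 → 3³ + 3³ + 2³ = 27 + 27 + 8 = 62
62 = (1,4,2)_6 → 1³ + 4³ + 2³ = 1 + 64 + 8 = 73
73 = (2,0,1)_6 → 2³ + 0³ + 1³ = 8 + 0 + 1 = 9
9 = (1,3)_6 → 1³ + 3³ = 1 + 27 = 28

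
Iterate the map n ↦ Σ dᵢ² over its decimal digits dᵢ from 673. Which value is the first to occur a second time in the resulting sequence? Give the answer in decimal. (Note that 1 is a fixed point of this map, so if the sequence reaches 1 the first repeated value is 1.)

1

673 → 6² + 7² + 3² = 36 + 49 + 9 = 94
94 → 9² + 4² = 81 + 16 = 97
97 → 9² + 7² = 81 + 49 = 130
130 → 1² + 3² + 0² = 1 + 9 + 0 = 10
10 → 1² + 0² = 1 + 0 = 1  — reached the fixed point 1.
1 → 1, so 1 is the first repeated value.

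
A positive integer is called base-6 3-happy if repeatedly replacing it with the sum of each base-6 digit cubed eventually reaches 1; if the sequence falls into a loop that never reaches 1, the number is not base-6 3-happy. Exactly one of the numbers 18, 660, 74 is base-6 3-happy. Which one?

18: 18 → 27 → 91 → 36 → 1  — reaches 1 (base-6 3-happy)
660: 660 → 35 → 250 → 190 → 190  — repeats 190 (not base-6 3-happy)
74: 74 → 16 → 72 → 8 → 9 → 28 → 128 → 62 → 73 → 9  — repeats 9 (not base-6 3-happy)

18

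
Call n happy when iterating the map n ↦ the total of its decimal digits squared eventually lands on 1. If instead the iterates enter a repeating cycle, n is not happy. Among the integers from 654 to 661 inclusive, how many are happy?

2

654: 654 → 77 → 98 → 145 → 42 → 20 → 4 → 16 → 37 → 58 → 89 → 145  — not happy
655: 655 → 86 → 100 → 1  — happy
656: 656 → 97 → 130 → 10 → 1  — happy
657: 657 → 110 → 2 → 4 → 16 → 37 → 58 → 89 → 145 → 42 → 20 → 4  — not happy
658: 658 → 125 → 30 → 9 → 81 → 65 → 61 → 37 → 58 → 89 → 145 → 42 → 20 → 4 → 16 → 37  — not happy
659: 659 → 142 → 21 → 5 → 25 → 29 → 85 → 89 → 145 → 42 → 20 → 4 → 16 → 37 → 58 → 89  — not happy
660: 660 → 72 → 53 → 34 → 25 → 29 → 85 → 89 → 145 → 42 → 20 → 4 → 16 → 37 → 58 → 89  — not happy
661: 661 → 73 → 58 → 89 → 145 → 42 → 20 → 4 → 16 → 37 → 58  — not happy
happy: 655, 656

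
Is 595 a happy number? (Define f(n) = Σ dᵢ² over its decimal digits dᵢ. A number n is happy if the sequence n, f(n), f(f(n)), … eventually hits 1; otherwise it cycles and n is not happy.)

595 → 5² + 9² + 5² = 131
131 → 1² + 3² + 1² = 11
11 → 1² + 1² = 2
2 → 2² = 4
4 → 4² = 16
16 → 1² + 6² = 37
37 → 3² + 7² = 58
58 → 5² + 8² = 89
89 → 8² + 9² = 145
145 → 1² + 4² + 5² = 42
42 → 4² + 2² = 20
20 → 2² + 0² = 4  — 4 already seen; the sequence cycles without reaching 1.

not happy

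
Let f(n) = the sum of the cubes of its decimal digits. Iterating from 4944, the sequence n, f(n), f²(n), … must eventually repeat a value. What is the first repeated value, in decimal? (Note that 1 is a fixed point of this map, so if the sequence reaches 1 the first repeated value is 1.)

4944 → 4³ + 9³ + 4³ + 4³ = 921
921 → 9³ + 2³ + 1³ = 738
738 → 7³ + 3³ + 8³ = 882
882 → 8³ + 8³ + 2³ = 1032
1032 → 1³ + 0³ + 3³ + 2³ = 36
36 → 3³ + 6³ = 243
243 → 2³ + 4³ + 3³ = 99
99 → 9³ + 9³ = 1458
1458 → 1³ + 4³ + 5³ + 8³ = 702
702 → 7³ + 0³ + 2³ = 351
351 → 3³ + 5³ + 1³ = 153
153 → 1³ + 5³ + 3³ = 153  — 153 already appeared earlier.

153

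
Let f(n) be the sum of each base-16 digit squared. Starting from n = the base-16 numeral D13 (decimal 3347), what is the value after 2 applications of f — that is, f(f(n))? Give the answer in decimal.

3347 = (13,1,3)_16 → 13² + 1² + 3² = 169 + 1 + 9 = 179
179 = (11,3)_16 → 11² + 3² = 121 + 9 = 130

130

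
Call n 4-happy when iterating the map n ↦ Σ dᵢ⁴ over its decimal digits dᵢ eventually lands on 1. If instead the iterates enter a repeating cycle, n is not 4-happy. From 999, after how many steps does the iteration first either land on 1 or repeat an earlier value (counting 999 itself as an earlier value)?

13

999 → 9⁴ + 9⁴ + 9⁴ = 19683
19683 → 1⁴ + 9⁴ + 6⁴ + 8⁴ + 3⁴ = 12035
12035 → 1⁴ + 2⁴ + 0⁴ + 3⁴ + 5⁴ = 723
723 → 7⁴ + 2⁴ + 3⁴ = 2498
2498 → 2⁴ + 4⁴ + 9⁴ + 8⁴ = 10929
10929 → 1⁴ + 0⁴ + 9⁴ + 2⁴ + 9⁴ = 13139
13139 → 1⁴ + 3⁴ + 1⁴ + 3⁴ + 9⁴ = 6725
6725 → 6⁴ + 7⁴ + 2⁴ + 5⁴ = 4338
4338 → 4⁴ + 3⁴ + 3⁴ + 8⁴ = 4514
4514 → 4⁴ + 5⁴ + 1⁴ + 4⁴ = 1138
1138 → 1⁴ + 1⁴ + 3⁴ + 8⁴ = 4179
4179 → 4⁴ + 1⁴ + 7⁴ + 9⁴ = 9219
9219 → 9⁴ + 2⁴ + 1⁴ + 9⁴ = 13139  — 13139 repeats.
That took 13 steps.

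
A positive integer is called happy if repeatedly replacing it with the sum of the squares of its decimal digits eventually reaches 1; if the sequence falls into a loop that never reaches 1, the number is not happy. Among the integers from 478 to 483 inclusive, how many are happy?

1

478: 478 → 129 → 86 → 100 → 1  — happy
479: 479 → 146 → 53 → 34 → 25 → 29 → 85 → 89 → 145 → 42 → 20 → 4 → 16 → 37 → 58 → 89  — not happy
480: 480 → 80 → 64 → 52 → 29 → 85 → 89 → 145 → 42 → 20 → 4 → 16 → 37 → 58 → 89  — not happy
481: 481 → 81 → 65 → 61 → 37 → 58 → 89 → 145 → 42 → 20 → 4 → 16 → 37  — not happy
482: 482 → 84 → 80 → 64 → 52 → 29 → 85 → 89 → 145 → 42 → 20 → 4 → 16 → 37 → 58 → 89  — not happy
483: 483 → 89 → 145 → 42 → 20 → 4 → 16 → 37 → 58 → 89  — not happy
happy: 478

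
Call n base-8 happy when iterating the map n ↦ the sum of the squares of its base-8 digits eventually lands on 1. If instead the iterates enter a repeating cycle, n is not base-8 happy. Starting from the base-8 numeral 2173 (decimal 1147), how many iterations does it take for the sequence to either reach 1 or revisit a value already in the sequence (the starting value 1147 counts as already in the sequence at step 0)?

1147 = (2,1,7,3)_8 → 2² + 1² + 7² + 3² = 63
63 = (7,7)_8 → 7² + 7² = 98
98 = (1,4,2)_8 → 1² + 4² + 2² = 21
21 = (2,5)_8 → 2² + 5² = 29
29 = (3,5)_8 → 3² + 5² = 34
34 = (4,2)_8 → 4² + 2² = 20
20 = (2,4)_8 → 2² + 4² = 20  — 20 repeats.
That took 7 steps.

7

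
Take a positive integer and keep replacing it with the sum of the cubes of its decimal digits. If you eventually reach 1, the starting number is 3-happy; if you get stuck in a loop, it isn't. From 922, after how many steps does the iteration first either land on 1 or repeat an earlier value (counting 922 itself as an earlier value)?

6

922 → 745
745 → 532
532 → 160
160 → 217
217 → 352
352 → 160  — 160 repeats.
That took 6 steps.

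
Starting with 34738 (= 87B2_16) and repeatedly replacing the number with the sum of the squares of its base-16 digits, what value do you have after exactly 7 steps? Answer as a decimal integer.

34738 = (8,7,11,2)_16 → 8² + 7² + 11² + 2² = 238
238 = (14,14)_16 → 14² + 14² = 392
392 = (1,8,8)_16 → 1² + 8² + 8² = 129
129 = (8,1)_16 → 8² + 1² = 65
65 = (4,1)_16 → 4² + 1² = 17
17 = (1,1)_16 → 1² + 1² = 2
2 = (2)_16 → 2² = 4

4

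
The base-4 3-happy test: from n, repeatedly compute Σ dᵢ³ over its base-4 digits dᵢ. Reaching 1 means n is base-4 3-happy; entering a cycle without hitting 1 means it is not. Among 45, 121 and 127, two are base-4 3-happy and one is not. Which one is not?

45: 45 → 36 → 9 → 9  — repeats 9 (not base-4 3-happy)
121: 121 → 37 → 10 → 16 → 1  — reaches 1 (base-4 3-happy)
127: 127 → 82 → 10 → 16 → 1  — reaches 1 (base-4 3-happy)

45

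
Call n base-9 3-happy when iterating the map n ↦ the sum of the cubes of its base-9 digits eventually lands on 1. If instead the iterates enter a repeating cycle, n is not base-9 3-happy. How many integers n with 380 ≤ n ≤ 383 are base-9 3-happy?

380: 380 → 288 → 152 → 856 → 128 → 134 → 638 → 1198 → 470 → 476 → 980 → 540 → 432 → 152  (repeats 152)
381: 381 → 307 → 371 → 197 → 547 → 775 → 127 → 127  (repeats 127)
382: 382 → 344 → 80 → 1024 → 496 → 218 → 232 → 694 → 638 → 1198 → 470 → 476 → 980 → 540 → 432 → 152 → 856 → 128 → 134 → 638  (repeats 638)
383: 383 → 405 → 125 → 577 → 345 → 99 → 9 → 1  (reaches 1)
base-9 3-happy: 383

1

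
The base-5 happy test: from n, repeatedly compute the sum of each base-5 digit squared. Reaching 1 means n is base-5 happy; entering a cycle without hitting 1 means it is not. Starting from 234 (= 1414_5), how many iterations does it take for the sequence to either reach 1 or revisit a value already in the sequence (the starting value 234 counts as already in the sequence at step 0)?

3

234 = (1,4,1,4)_5 → 1² + 4² + 1² + 4² = 34
34 = (1,1,4)_5 → 1² + 1² + 4² = 18
18 = (3,3)_5 → 3² + 3² = 18  — 18 repeats.
That took 3 steps.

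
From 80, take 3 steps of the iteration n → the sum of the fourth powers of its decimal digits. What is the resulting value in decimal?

4179

80 → 4096
4096 → 8113
8113 → 4179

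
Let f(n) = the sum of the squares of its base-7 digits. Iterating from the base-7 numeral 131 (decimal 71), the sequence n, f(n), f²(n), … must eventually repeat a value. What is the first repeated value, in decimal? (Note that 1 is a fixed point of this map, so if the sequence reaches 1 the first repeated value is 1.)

17

71 = (1,3,1)_7 → 1² + 3² + 1² = 11
11 = (1,4)_7 → 1² + 4² = 17
17 = (2,3)_7 → 2² + 3² = 13
13 = (1,6)_7 → 1² + 6² = 37
37 = (5,2)_7 → 5² + 2² = 29
29 = (4,1)_7 → 4² + 1² = 17  — 17 already appeared earlier.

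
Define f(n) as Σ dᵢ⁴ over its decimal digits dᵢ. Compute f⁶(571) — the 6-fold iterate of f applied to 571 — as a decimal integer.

4338

571 → 5⁴ + 7⁴ + 1⁴ = 3027
3027 → 3⁴ + 0⁴ + 2⁴ + 7⁴ = 2498
2498 → 2⁴ + 4⁴ + 9⁴ + 8⁴ = 10929
10929 → 1⁴ + 0⁴ + 9⁴ + 2⁴ + 9⁴ = 13139
13139 → 1⁴ + 3⁴ + 1⁴ + 3⁴ + 9⁴ = 6725
6725 → 6⁴ + 7⁴ + 2⁴ + 5⁴ = 4338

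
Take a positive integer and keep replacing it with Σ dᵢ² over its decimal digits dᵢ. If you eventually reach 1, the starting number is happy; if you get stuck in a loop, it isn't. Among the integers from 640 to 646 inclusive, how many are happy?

1

640: 640 → 52 → 29 → 85 → 89 → 145 → 42 → 20 → 4 → 16 → 37 → 58 → 89  — not happy
641: 641 → 53 → 34 → 25 → 29 → 85 → 89 → 145 → 42 → 20 → 4 → 16 → 37 → 58 → 89  — not happy
642: 642 → 56 → 61 → 37 → 58 → 89 → 145 → 42 → 20 → 4 → 16 → 37  — not happy
643: 643 → 61 → 37 → 58 → 89 → 145 → 42 → 20 → 4 → 16 → 37  — not happy
644: 644 → 68 → 100 → 1  — happy
645: 645 → 77 → 98 → 145 → 42 → 20 → 4 → 16 → 37 → 58 → 89 → 145  — not happy
646: 646 → 88 → 128 → 69 → 117 → 51 → 26 → 40 → 16 → 37 → 58 → 89 → 145 → 42 → 20 → 4 → 16  — not happy
happy: 644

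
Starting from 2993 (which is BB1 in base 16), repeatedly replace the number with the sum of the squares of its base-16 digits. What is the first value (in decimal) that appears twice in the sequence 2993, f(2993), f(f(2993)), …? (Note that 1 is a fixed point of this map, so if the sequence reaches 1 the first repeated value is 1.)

2993 = (11,11,1)_16 → 11² + 11² + 1² = 121 + 121 + 1 = 243
243 = (15,3)_16 → 15² + 3² = 225 + 9 = 234
234 = (14,10)_16 → 14² + 10² = 196 + 100 = 296
296 = (1,2,8)_16 → 1² + 2² + 8² = 1 + 4 + 64 = 69
69 = (4,5)_16 → 4² + 5² = 16 + 25 = 41
41 = (2,9)_16 → 2² + 9² = 4 + 81 = 85
85 = (5,5)_16 → 5² + 5² = 25 + 25 = 50
50 = (3,2)_16 → 3² + 2² = 9 + 4 = 13
13 = (13)_16 → 13² = 169
169 = (10,9)_16 → 10² + 9² = 100 + 81 = 181
181 = (11,5)_16 → 11² + 5² = 121 + 25 = 146
146 = (9,2)_16 → 9² + 2² = 81 + 4 = 85  — 85 already appeared earlier.

85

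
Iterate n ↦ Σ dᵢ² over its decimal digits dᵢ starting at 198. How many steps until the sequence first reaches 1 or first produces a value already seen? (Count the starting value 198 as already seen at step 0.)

198 → 1² + 9² + 8² = 1 + 81 + 64 = 146
146 → 1² + 4² + 6² = 1 + 16 + 36 = 53
53 → 5² + 3² = 25 + 9 = 34
34 → 3² + 4² = 9 + 16 = 25
25 → 2² + 5² = 4 + 25 = 29
29 → 2² + 9² = 4 + 81 = 85
85 → 8² + 5² = 64 + 25 = 89
89 → 8² + 9² = 64 + 81 = 145
145 → 1² + 4² + 5² = 1 + 16 + 25 = 42
42 → 4² + 2² = 16 + 4 = 20
20 → 2² + 0² = 4 + 0 = 4
4 → 4² = 16
16 → 1² + 6² = 1 + 36 = 37
37 → 3² + 7² = 9 + 49 = 58
58 → 5² + 8² = 25 + 64 = 89  — 89 repeats.
That took 15 steps.

15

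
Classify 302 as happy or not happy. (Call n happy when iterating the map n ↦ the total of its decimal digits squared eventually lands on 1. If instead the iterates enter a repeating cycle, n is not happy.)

302 → 3² + 0² + 2² = 13
13 → 1² + 3² = 10
10 → 1² + 0² = 1  — reached 1.

happy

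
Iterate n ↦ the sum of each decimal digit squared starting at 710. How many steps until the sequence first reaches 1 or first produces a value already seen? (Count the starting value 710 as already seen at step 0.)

13

710 → 7² + 1² + 0² = 50
50 → 5² + 0² = 25
25 → 2² + 5² = 29
29 → 2² + 9² = 85
85 → 8² + 5² = 89
89 → 8² + 9² = 145
145 → 1² + 4² + 5² = 42
42 → 4² + 2² = 20
20 → 2² + 0² = 4
4 → 4² = 16
16 → 1² + 6² = 37
37 → 3² + 7² = 58
58 → 5² + 8² = 89  — 89 repeats.
That took 13 steps.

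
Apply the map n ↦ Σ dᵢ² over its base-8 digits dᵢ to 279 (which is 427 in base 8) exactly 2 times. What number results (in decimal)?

26

279 = (4,2,7)_8 → 4² + 2² + 7² = 69
69 = (1,0,5)_8 → 1² + 0² + 5² = 26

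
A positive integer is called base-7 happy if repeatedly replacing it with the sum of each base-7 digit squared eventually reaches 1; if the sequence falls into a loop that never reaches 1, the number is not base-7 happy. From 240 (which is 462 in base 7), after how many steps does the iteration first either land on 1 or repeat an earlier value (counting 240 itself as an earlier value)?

6

240 = (4,6,2)_7 → 4² + 6² + 2² = 56
56 = (1,1,0)_7 → 1² + 1² + 0² = 2
2 = (2)_7 → 2² = 4
4 = (4)_7 → 4² = 16
16 = (2,2)_7 → 2² + 2² = 8
8 = (1,1)_7 → 1² + 1² = 2  — 2 repeats.
That took 6 steps.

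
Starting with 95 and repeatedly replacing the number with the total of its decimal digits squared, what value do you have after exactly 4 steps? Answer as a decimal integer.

95 → 106
106 → 37
37 → 58
58 → 89

89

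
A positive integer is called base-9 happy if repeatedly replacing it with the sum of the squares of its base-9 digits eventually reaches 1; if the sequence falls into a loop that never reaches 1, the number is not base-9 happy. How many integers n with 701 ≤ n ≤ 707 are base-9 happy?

2

701: 701 → 153 → 65 → 53 → 89 → 65  (repeats 65)
702: 702 → 100 → 6 → 36 → 16 → 50 → 50  (repeats 50)
703: 703 → 101 → 9 → 1  (reaches 1)
704: 704 → 104 → 30 → 18 → 4 → 16 → 50 → 50  (repeats 50)
705: 705 → 109 → 11 → 5 → 25 → 53 → 89 → 65 → 53  (repeats 53)
706: 706 → 116 → 74 → 68 → 74  (repeats 74)
707: 707 → 125 → 81 → 1  (reaches 1)
base-9 happy: 703, 707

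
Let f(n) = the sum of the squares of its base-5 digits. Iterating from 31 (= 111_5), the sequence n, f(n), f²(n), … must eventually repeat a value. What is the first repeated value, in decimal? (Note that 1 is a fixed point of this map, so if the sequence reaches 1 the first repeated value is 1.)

13

31 = (1,1,1)_5 → 1² + 1² + 1² = 1 + 1 + 1 = 3
3 = (3)_5 → 3² = 9
9 = (1,4)_5 → 1² + 4² = 1 + 16 = 17
17 = (3,2)_5 → 3² + 2² = 9 + 4 = 13
13 = (2,3)_5 → 2² + 3² = 4 + 9 = 13  — 13 already appeared earlier.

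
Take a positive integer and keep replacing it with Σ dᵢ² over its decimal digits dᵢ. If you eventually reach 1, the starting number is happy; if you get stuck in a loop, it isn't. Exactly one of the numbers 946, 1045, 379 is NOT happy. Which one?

1045

946: 946 → 133 → 19 → 82 → 68 → 100 → 1  — reaches 1 (happy)
1045: 1045 → 42 → 20 → 4 → 16 → 37 → 58 → 89 → 145 → 42  — repeats 42 (not happy)
379: 379 → 139 → 91 → 82 → 68 → 100 → 1  — reaches 1 (happy)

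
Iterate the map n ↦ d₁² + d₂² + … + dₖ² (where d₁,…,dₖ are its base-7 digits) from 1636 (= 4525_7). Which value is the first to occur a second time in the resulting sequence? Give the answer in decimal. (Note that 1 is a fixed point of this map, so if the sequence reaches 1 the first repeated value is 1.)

1636 = (4,5,2,5)_7 → 4² + 5² + 2² + 5² = 70
70 = (1,3,0)_7 → 1² + 3² + 0² = 10
10 = (1,3)_7 → 1² + 3² = 10  — 10 already appeared earlier.

10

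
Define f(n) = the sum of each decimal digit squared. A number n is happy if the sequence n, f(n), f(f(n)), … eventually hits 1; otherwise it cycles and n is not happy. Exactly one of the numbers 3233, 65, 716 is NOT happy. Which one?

3233: 3233 → 31 → 10 → 1  — reaches 1 (happy)
65: 65 → 61 → 37 → 58 → 89 → 145 → 42 → 20 → 4 → 16 → 37  — repeats 37 (not happy)
716: 716 → 86 → 100 → 1  — reaches 1 (happy)

65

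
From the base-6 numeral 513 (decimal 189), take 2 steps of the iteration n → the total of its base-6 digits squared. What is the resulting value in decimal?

50

189 = (5,1,3)_6 → 5² + 1² + 3² = 25 + 1 + 9 = 35
35 = (5,5)_6 → 5² + 5² = 25 + 25 = 50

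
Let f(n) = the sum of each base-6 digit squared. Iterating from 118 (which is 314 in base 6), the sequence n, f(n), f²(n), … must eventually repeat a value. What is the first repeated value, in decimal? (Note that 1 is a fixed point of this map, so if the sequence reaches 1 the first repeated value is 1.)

26

118 = (3,1,4)_6 → 3² + 1² + 4² = 26
26 = (4,2)_6 → 4² + 2² = 20
20 = (3,2)_6 → 3² + 2² = 13
13 = (2,1)_6 → 2² + 1² = 5
5 = (5)_6 → 5² = 25
25 = (4,1)_6 → 4² + 1² = 17
17 = (2,5)_6 → 2² + 5² = 29
29 = (4,5)_6 → 4² + 5² = 41
41 = (1,0,5)_6 → 1² + 0² + 5² = 26  — 26 already appeared earlier.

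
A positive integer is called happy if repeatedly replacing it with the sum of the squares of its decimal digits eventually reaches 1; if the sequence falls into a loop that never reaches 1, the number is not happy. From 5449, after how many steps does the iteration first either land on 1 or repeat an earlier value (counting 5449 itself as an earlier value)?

13

5449 → 5² + 4² + 4² + 9² = 138
138 → 1² + 3² + 8² = 74
74 → 7² + 4² = 65
65 → 6² + 5² = 61
61 → 6² + 1² = 37
37 → 3² + 7² = 58
58 → 5² + 8² = 89
89 → 8² + 9² = 145
145 → 1² + 4² + 5² = 42
42 → 4² + 2² = 20
20 → 2² + 0² = 4
4 → 4² = 16
16 → 1² + 6² = 37  — 37 repeats.
That took 13 steps.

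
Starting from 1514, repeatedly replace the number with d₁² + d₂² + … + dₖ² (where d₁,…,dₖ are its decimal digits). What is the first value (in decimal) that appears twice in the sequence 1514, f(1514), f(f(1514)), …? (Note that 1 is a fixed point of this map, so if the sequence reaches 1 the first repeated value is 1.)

89

1514 → 1² + 5² + 1² + 4² = 1 + 25 + 1 + 16 = 43
43 → 4² + 3² = 16 + 9 = 25
25 → 2² + 5² = 4 + 25 = 29
29 → 2² + 9² = 4 + 81 = 85
85 → 8² + 5² = 64 + 25 = 89
89 → 8² + 9² = 64 + 81 = 145
145 → 1² + 4² + 5² = 1 + 16 + 25 = 42
42 → 4² + 2² = 16 + 4 = 20
20 → 2² + 0² = 4 + 0 = 4
4 → 4² = 16
16 → 1² + 6² = 1 + 36 = 37
37 → 3² + 7² = 9 + 49 = 58
58 → 5² + 8² = 25 + 64 = 89  — 89 already appeared earlier.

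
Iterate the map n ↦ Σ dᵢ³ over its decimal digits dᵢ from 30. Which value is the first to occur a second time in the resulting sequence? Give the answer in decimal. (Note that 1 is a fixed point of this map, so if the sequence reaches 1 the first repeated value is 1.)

153

30 → 3³ + 0³ = 27 + 0 = 27
27 → 2³ + 7³ = 8 + 343 = 351
351 → 3³ + 5³ + 1³ = 27 + 125 + 1 = 153
153 → 1³ + 5³ + 3³ = 1 + 125 + 27 = 153  — 153 already appeared earlier.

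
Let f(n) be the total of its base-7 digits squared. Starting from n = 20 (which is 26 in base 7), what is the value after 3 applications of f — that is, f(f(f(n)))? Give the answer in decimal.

20 = (2,6)_7 → 40
40 = (5,5)_7 → 50
50 = (1,0,1)_7 → 2

2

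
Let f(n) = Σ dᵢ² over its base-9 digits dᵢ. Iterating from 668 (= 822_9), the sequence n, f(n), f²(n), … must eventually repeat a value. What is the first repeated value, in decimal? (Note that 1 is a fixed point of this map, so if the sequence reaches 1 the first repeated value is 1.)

50

668 = (8,2,2)_9 → 8² + 2² + 2² = 72
72 = (8,0)_9 → 8² + 0² = 64
64 = (7,1)_9 → 7² + 1² = 50
50 = (5,5)_9 → 5² + 5² = 50  — 50 already appeared earlier.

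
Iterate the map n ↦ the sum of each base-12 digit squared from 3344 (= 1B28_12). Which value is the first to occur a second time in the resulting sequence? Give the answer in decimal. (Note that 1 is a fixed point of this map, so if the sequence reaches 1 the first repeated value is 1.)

3344 = (1,11,2,8)_12 → 190
190 = (1,3,10)_12 → 110
110 = (9,2)_12 → 85
85 = (7,1)_12 → 50
50 = (4,2)_12 → 20
20 = (1,8)_12 → 65
65 = (5,5)_12 → 50  — 50 already appeared earlier.

50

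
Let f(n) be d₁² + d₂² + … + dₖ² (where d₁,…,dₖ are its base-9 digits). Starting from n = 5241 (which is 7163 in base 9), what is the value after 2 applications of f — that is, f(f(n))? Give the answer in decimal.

5241 = (7,1,6,3)_9 → 95
95 = (1,1,5)_9 → 27

27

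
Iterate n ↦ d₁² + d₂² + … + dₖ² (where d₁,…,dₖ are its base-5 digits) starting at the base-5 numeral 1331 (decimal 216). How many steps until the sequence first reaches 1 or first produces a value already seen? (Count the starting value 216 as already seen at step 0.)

216 = (1,3,3,1)_5 → 20
20 = (4,0)_5 → 16
16 = (3,1)_5 → 10
10 = (2,0)_5 → 4
4 = (4)_5 → 16  — 16 repeats.
That took 5 steps.

5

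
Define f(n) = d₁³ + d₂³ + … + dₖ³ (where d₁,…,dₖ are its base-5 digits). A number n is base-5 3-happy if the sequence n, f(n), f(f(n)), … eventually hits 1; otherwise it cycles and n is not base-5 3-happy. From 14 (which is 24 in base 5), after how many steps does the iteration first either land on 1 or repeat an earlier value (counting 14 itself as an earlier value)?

4

14 = (2,4)_5 → 72
72 = (2,4,2)_5 → 80
80 = (3,1,0)_5 → 28
28 = (1,0,3)_5 → 28  — 28 repeats.
That took 4 steps.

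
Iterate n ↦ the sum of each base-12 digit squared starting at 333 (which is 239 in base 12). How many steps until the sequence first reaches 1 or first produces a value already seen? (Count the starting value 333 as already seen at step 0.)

333 = (2,3,9)_12 → 94
94 = (7,10)_12 → 149
149 = (1,0,5)_12 → 26
26 = (2,2)_12 → 8
8 = (8)_12 → 64
64 = (5,4)_12 → 41
41 = (3,5)_12 → 34
34 = (2,10)_12 → 104
104 = (8,8)_12 → 128
128 = (10,8)_12 → 164
164 = (1,1,8)_12 → 66
66 = (5,6)_12 → 61
61 = (5,1)_12 → 26  — 26 repeats.
That took 13 steps.

13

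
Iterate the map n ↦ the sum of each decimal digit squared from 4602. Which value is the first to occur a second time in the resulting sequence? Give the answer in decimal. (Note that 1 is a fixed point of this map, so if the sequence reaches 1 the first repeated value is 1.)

4602 → 4² + 6² + 0² + 2² = 56
56 → 5² + 6² = 61
61 → 6² + 1² = 37
37 → 3² + 7² = 58
58 → 5² + 8² = 89
89 → 8² + 9² = 145
145 → 1² + 4² + 5² = 42
42 → 4² + 2² = 20
20 → 2² + 0² = 4
4 → 4² = 16
16 → 1² + 6² = 37  — 37 already appeared earlier.

37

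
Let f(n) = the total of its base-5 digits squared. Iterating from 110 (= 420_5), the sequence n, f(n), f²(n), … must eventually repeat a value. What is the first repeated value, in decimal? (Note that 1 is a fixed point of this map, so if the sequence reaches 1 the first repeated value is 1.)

110 = (4,2,0)_5 → 4² + 2² + 0² = 20
20 = (4,0)_5 → 4² + 0² = 16
16 = (3,1)_5 → 3² + 1² = 10
10 = (2,0)_5 → 2² + 0² = 4
4 = (4)_5 → 4² = 16  — 16 already appeared earlier.

16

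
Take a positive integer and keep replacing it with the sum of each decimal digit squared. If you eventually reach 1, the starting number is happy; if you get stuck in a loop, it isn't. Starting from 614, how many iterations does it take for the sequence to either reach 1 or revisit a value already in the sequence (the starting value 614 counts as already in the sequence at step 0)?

14

614 → 6² + 1² + 4² = 53
53 → 5² + 3² = 34
34 → 3² + 4² = 25
25 → 2² + 5² = 29
29 → 2² + 9² = 85
85 → 8² + 5² = 89
89 → 8² + 9² = 145
145 → 1² + 4² + 5² = 42
42 → 4² + 2² = 20
20 → 2² + 0² = 4
4 → 4² = 16
16 → 1² + 6² = 37
37 → 3² + 7² = 58
58 → 5² + 8² = 89  — 89 repeats.
That took 14 steps.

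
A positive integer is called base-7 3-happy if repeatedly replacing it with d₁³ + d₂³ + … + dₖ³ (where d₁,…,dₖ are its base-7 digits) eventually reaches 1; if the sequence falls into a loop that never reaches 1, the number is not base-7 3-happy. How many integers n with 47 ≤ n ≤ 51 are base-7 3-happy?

47: 47 → 341 → 557 → 137 → 197 → 65 → 17 → 35 → 125 → 251 → 341  (repeats 341)
48: 48 → 432 → 252 → 126 → 72 → 36 → 126  (repeats 126)
49: 49 → 1  (reaches 1)
50: 50 → 2 → 8 → 2  (repeats 2)
51: 51 → 9 → 9  (repeats 9)
base-7 3-happy: 49

1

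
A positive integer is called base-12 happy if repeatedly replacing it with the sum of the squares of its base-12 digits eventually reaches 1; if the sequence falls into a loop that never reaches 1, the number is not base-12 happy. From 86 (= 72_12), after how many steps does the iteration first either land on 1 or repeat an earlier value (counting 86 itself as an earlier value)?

86 = (7,2)_12 → 7² + 2² = 53
53 = (4,5)_12 → 4² + 5² = 41
41 = (3,5)_12 → 3² + 5² = 34
34 = (2,10)_12 → 2² + 10² = 104
104 = (8,8)_12 → 8² + 8² = 128
128 = (10,8)_12 → 10² + 8² = 164
164 = (1,1,8)_12 → 1² + 1² + 8² = 66
66 = (5,6)_12 → 5² + 6² = 61
61 = (5,1)_12 → 5² + 1² = 26
26 = (2,2)_12 → 2² + 2² = 8
8 = (8)_12 → 8² = 64
64 = (5,4)_12 → 5² + 4² = 41  — 41 repeats.
That took 12 steps.

12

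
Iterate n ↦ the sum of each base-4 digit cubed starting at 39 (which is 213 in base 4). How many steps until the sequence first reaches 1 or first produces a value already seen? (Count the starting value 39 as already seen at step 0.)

39 = (2,1,3)_4 → 2³ + 1³ + 3³ = 8 + 1 + 27 = 36
36 = (2,1,0)_4 → 2³ + 1³ + 0³ = 8 + 1 + 0 = 9
9 = (2,1)_4 → 2³ + 1³ = 8 + 1 = 9  — 9 repeats.
That took 3 steps.

3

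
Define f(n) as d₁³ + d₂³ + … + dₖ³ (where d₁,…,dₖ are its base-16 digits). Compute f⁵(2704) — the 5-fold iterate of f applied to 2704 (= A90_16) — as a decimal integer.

2704 = (10,9,0)_16 → 10³ + 9³ + 0³ = 1729
1729 = (6,12,1)_16 → 6³ + 12³ + 1³ = 1945
1945 = (7,9,9)_16 → 7³ + 9³ + 9³ = 1801
1801 = (7,0,9)_16 → 7³ + 0³ + 9³ = 1072
1072 = (4,3,0)_16 → 4³ + 3³ + 0³ = 91

91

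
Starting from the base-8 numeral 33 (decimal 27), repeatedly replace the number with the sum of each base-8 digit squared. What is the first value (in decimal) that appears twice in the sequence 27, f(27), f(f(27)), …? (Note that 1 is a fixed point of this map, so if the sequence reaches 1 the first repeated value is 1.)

27 = (3,3)_8 → 3² + 3² = 18
18 = (2,2)_8 → 2² + 2² = 8
8 = (1,0)_8 → 1² + 0² = 1  — reached the fixed point 1.
1 → 1, so 1 is the first repeated value.

1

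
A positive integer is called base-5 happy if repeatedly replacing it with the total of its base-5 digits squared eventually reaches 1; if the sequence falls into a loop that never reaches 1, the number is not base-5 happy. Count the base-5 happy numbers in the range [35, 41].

35: 35 → 5 → 1  (reaches 1)
36: 36 → 6 → 2 → 4 → 16 → 10 → 4  (repeats 4)
37: 37 → 9 → 17 → 13 → 13  (repeats 13)
38: 38 → 14 → 20 → 16 → 10 → 4 → 16  (repeats 16)
39: 39 → 21 → 17 → 13 → 13  (repeats 13)
40: 40 → 10 → 4 → 16 → 10  (repeats 10)
41: 41 → 11 → 5 → 1  (reaches 1)
base-5 happy: 35, 41

2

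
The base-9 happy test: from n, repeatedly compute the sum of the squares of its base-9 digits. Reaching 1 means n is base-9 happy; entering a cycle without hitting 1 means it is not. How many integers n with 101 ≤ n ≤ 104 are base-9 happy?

1

101: 101 → 9 → 1  — base-9 happy
102: 102 → 14 → 26 → 68 → 74 → 68  — not base-9 happy
103: 103 → 21 → 13 → 17 → 65 → 53 → 89 → 65  — not base-9 happy
104: 104 → 30 → 18 → 4 → 16 → 50 → 50  — not base-9 happy
base-9 happy: 101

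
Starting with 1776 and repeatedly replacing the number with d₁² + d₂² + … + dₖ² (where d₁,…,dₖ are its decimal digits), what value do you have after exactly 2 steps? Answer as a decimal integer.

1776 → 1² + 7² + 7² + 6² = 1 + 49 + 49 + 36 = 135
135 → 1² + 3² + 5² = 1 + 9 + 25 = 35

35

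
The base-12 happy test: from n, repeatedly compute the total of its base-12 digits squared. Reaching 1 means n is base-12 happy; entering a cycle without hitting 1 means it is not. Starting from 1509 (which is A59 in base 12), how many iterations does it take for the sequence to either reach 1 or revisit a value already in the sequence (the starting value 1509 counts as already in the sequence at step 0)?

1509 = (10,5,9)_12 → 10² + 5² + 9² = 206
206 = (1,5,2)_12 → 1² + 5² + 2² = 30
30 = (2,6)_12 → 2² + 6² = 40
40 = (3,4)_12 → 3² + 4² = 25
25 = (2,1)_12 → 2² + 1² = 5
5 = (5)_12 → 5² = 25  — 25 repeats.
That took 6 steps.

6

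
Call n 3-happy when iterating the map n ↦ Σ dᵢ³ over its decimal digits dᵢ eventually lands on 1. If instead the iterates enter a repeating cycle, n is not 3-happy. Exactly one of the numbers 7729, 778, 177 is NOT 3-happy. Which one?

7729: 7729 → 1423 → 100 → 1  — reaches 1 (3-happy)
778: 778 → 1198 → 1243 → 100 → 1  — reaches 1 (3-happy)
177: 177 → 687 → 1071 → 345 → 216 → 225 → 141 → 66 → 432 → 99 → 1458 → 702 → 351 → 153 → 153  — repeats 153 (not 3-happy)

177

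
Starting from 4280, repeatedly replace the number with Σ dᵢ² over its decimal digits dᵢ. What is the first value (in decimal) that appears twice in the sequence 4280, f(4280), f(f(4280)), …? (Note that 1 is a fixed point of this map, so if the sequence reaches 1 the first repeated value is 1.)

4280 → 4² + 2² + 8² + 0² = 84
84 → 8² + 4² = 80
80 → 8² + 0² = 64
64 → 6² + 4² = 52
52 → 5² + 2² = 29
29 → 2² + 9² = 85
85 → 8² + 5² = 89
89 → 8² + 9² = 145
145 → 1² + 4² + 5² = 42
42 → 4² + 2² = 20
20 → 2² + 0² = 4
4 → 4² = 16
16 → 1² + 6² = 37
37 → 3² + 7² = 58
58 → 5² + 8² = 89  — 89 already appeared earlier.

89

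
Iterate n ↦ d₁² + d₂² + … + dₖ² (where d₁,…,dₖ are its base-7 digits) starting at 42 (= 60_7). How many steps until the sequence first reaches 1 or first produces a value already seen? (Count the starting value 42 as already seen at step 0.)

42 = (6,0)_7 → 6² + 0² = 36
36 = (5,1)_7 → 5² + 1² = 26
26 = (3,5)_7 → 3² + 5² = 34
34 = (4,6)_7 → 4² + 6² = 52
52 = (1,0,3)_7 → 1² + 0² + 3² = 10
10 = (1,3)_7 → 1² + 3² = 10  — 10 repeats.
That took 6 steps.

6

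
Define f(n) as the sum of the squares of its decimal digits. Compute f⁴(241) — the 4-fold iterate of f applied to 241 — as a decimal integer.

241 → 2² + 4² + 1² = 4 + 16 + 1 = 21
21 → 2² + 1² = 4 + 1 = 5
5 → 5² = 25
25 → 2² + 5² = 4 + 25 = 29

29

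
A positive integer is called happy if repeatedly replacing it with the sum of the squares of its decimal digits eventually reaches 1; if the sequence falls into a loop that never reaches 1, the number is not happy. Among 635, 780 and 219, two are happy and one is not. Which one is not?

780

635: 635 → 70 → 49 → 97 → 130 → 10 → 1  — reaches 1 (happy)
780: 780 → 113 → 11 → 2 → 4 → 16 → 37 → 58 → 89 → 145 → 42 → 20 → 4  — repeats 4 (not happy)
219: 219 → 86 → 100 → 1  — reaches 1 (happy)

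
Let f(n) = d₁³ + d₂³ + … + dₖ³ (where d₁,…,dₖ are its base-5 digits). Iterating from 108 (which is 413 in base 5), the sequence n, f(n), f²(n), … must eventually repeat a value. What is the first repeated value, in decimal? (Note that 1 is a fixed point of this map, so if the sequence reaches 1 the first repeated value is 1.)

28

108 = (4,1,3)_5 → 92
92 = (3,3,2)_5 → 62
62 = (2,2,2)_5 → 24
24 = (4,4)_5 → 128
128 = (1,0,0,3)_5 → 28
28 = (1,0,3)_5 → 28  — 28 already appeared earlier.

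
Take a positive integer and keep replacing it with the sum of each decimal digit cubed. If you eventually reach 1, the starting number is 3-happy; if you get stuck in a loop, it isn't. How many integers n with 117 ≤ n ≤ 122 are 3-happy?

1

117: 117 → 345 → 216 → 225 → 141 → 66 → 432 → 99 → 1458 → 702 → 351 → 153 → 153  (repeats 153)
118: 118 → 514 → 190 → 730 → 370 → 370  (repeats 370)
119: 119 → 731 → 371 → 371  (repeats 371)
120: 120 → 9 → 729 → 1080 → 513 → 153 → 153  (repeats 153)
121: 121 → 10 → 1  (reaches 1)
122: 122 → 17 → 344 → 155 → 251 → 134 → 92 → 737 → 713 → 371 → 371  (repeats 371)
3-happy: 121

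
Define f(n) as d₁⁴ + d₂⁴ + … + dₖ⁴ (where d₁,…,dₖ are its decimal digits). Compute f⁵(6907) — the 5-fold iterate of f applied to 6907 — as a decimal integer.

9603

6907 → 6⁴ + 9⁴ + 0⁴ + 7⁴ = 10258
10258 → 1⁴ + 0⁴ + 2⁴ + 5⁴ + 8⁴ = 4738
4738 → 4⁴ + 7⁴ + 3⁴ + 8⁴ = 6834
6834 → 6⁴ + 8⁴ + 3⁴ + 4⁴ = 5729
5729 → 5⁴ + 7⁴ + 2⁴ + 9⁴ = 9603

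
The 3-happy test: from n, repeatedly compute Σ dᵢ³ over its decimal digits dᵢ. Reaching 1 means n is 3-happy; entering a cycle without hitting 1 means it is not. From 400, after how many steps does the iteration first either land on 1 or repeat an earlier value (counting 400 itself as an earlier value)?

400 → 4³ + 0³ + 0³ = 64
64 → 6³ + 4³ = 280
280 → 2³ + 8³ + 0³ = 520
520 → 5³ + 2³ + 0³ = 133
133 → 1³ + 3³ + 3³ = 55
55 → 5³ + 5³ = 250
250 → 2³ + 5³ + 0³ = 133  — 133 repeats.
That took 7 steps.

7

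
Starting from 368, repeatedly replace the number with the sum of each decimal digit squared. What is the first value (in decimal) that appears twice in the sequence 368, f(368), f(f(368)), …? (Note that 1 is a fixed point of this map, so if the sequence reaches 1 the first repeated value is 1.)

368 → 3² + 6² + 8² = 109
109 → 1² + 0² + 9² = 82
82 → 8² + 2² = 68
68 → 6² + 8² = 100
100 → 1² + 0² + 0² = 1  — reached the fixed point 1.
1 → 1, so 1 is the first repeated value.

1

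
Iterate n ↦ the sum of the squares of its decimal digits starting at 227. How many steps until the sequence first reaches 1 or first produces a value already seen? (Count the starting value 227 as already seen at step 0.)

227 → 2² + 2² + 7² = 57
57 → 5² + 7² = 74
74 → 7² + 4² = 65
65 → 6² + 5² = 61
61 → 6² + 1² = 37
37 → 3² + 7² = 58
58 → 5² + 8² = 89
89 → 8² + 9² = 145
145 → 1² + 4² + 5² = 42
42 → 4² + 2² = 20
20 → 2² + 0² = 4
4 → 4² = 16
16 → 1² + 6² = 37  — 37 repeats.
That took 13 steps.

13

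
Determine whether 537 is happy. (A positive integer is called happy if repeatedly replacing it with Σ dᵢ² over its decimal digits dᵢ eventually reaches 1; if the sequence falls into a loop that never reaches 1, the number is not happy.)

537 → 5² + 3² + 7² = 25 + 9 + 49 = 83
83 → 8² + 3² = 64 + 9 = 73
73 → 7² + 3² = 49 + 9 = 58
58 → 5² + 8² = 25 + 64 = 89
89 → 8² + 9² = 64 + 81 = 145
145 → 1² + 4² + 5² = 1 + 16 + 25 = 42
42 → 4² + 2² = 16 + 4 = 20
20 → 2² + 0² = 4 + 0 = 4
4 → 4² = 16
16 → 1² + 6² = 1 + 36 = 37
37 → 3² + 7² = 9 + 49 = 58  — 58 already seen; the sequence cycles without reaching 1.

not happy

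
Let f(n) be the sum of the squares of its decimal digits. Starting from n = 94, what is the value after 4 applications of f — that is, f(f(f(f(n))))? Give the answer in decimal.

94 → 9² + 4² = 81 + 16 = 97
97 → 9² + 7² = 81 + 49 = 130
130 → 1² + 3² + 0² = 1 + 9 + 0 = 10
10 → 1² + 0² = 1 + 0 = 1

1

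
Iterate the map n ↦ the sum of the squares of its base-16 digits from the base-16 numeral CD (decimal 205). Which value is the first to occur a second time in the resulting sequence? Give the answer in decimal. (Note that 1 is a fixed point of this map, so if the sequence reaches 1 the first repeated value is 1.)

205 = (12,13)_16 → 12² + 13² = 313
313 = (1,3,9)_16 → 1² + 3² + 9² = 91
91 = (5,11)_16 → 5² + 11² = 146
146 = (9,2)_16 → 9² + 2² = 85
85 = (5,5)_16 → 5² + 5² = 50
50 = (3,2)_16 → 3² + 2² = 13
13 = (13)_16 → 13² = 169
169 = (10,9)_16 → 10² + 9² = 181
181 = (11,5)_16 → 11² + 5² = 146  — 146 already appeared earlier.

146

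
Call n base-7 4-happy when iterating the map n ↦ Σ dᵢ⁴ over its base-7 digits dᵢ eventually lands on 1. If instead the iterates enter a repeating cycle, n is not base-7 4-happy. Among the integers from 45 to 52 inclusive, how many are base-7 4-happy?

1

45: 45 → 1377 → 881 → 2689 → 1923 → 1507 → 913 → 609 → 707 → 97 → 2593 → 1459 → 963 → 1153 → 803 → 673 → 1923  (repeats 1923)
46: 46 → 1552 → 1218 → 1458 → 898 → 304 → 1378 → 1552  (repeats 1552)
47: 47 → 1921 → 963 → 1153 → 803 → 673 → 1923 → 1507 → 913 → 609 → 707 → 97 → 2593 → 1459 → 963  (repeats 963)
48: 48 → 2592 → 1394 → 338 → 2608 → 514 → 244 → 2848 → 1314 → 1956 → 2258 → 1808 → 1938 → 2258  (repeats 2258)
49: 49 → 1  (reaches 1)
50: 50 → 2 → 16 → 32 → 512 → 164 → 178 → 418 → 708 → 98 → 16  (repeats 16)
51: 51 → 17 → 97 → 2593 → 1459 → 963 → 1153 → 803 → 673 → 1923 → 1507 → 913 → 609 → 707 → 97  (repeats 97)
52: 52 → 82 → 882 → 272 → 2002 → 2546 → 1938 → 2258 → 1808 → 1938  (repeats 1938)
base-7 4-happy: 49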